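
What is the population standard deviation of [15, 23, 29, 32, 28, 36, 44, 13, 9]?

10.8434

Step 1: Compute the mean: 25.4444
Step 2: Sum of squared deviations from the mean: 1058.2222
Step 3: Population variance = 1058.2222 / 9 = 117.5802
Step 4: Standard deviation = sqrt(117.5802) = 10.8434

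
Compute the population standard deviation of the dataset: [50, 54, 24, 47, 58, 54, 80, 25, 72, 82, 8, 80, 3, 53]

24.9125

Step 1: Compute the mean: 49.2857
Step 2: Sum of squared deviations from the mean: 8688.8571
Step 3: Population variance = 8688.8571 / 14 = 620.6327
Step 4: Standard deviation = sqrt(620.6327) = 24.9125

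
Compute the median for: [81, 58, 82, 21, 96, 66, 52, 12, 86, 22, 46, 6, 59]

58

Step 1: Sort the data in ascending order: [6, 12, 21, 22, 46, 52, 58, 59, 66, 81, 82, 86, 96]
Step 2: The number of values is n = 13.
Step 3: Since n is odd, the median is the middle value at position 7: 58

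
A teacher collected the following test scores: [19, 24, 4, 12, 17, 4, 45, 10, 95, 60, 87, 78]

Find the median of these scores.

21.5

Step 1: Sort the data in ascending order: [4, 4, 10, 12, 17, 19, 24, 45, 60, 78, 87, 95]
Step 2: The number of values is n = 12.
Step 3: Since n is even, the median is the average of positions 6 and 7:
  Median = (19 + 24) / 2 = 21.5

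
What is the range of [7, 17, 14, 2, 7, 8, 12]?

15

Step 1: Identify the maximum value: max = 17
Step 2: Identify the minimum value: min = 2
Step 3: Range = max - min = 17 - 2 = 15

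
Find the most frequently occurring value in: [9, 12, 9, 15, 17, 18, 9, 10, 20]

9

Step 1: Count the frequency of each value:
  9: appears 3 time(s)
  10: appears 1 time(s)
  12: appears 1 time(s)
  15: appears 1 time(s)
  17: appears 1 time(s)
  18: appears 1 time(s)
  20: appears 1 time(s)
Step 2: The value 9 appears most frequently (3 times).
Step 3: Mode = 9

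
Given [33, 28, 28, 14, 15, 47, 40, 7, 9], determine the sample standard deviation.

14.0989

Step 1: Compute the mean: 24.5556
Step 2: Sum of squared deviations from the mean: 1590.2222
Step 3: Sample variance = 1590.2222 / 8 = 198.7778
Step 4: Standard deviation = sqrt(198.7778) = 14.0989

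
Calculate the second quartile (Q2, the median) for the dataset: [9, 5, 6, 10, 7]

7

Step 1: Sort the data: [5, 6, 7, 9, 10]
Step 2: n = 5
Step 3: Q2 is the median. Since n is odd, it is the middle value at position 3: 7
Step 4: Q2 = 7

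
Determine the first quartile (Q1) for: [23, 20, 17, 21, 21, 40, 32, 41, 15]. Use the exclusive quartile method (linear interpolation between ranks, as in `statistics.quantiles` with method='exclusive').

18.5

Step 1: Sort the data: [15, 17, 20, 21, 21, 23, 32, 40, 41]
Step 2: n = 9
Step 3: Using the exclusive quartile method:
  Q1 = 18.5
  Q2 (median) = 21
  Q3 = 36
  IQR = Q3 - Q1 = 36 - 18.5 = 17.5
Step 4: Q1 = 18.5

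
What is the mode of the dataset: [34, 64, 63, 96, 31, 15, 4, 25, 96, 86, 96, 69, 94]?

96

Step 1: Count the frequency of each value:
  4: appears 1 time(s)
  15: appears 1 time(s)
  25: appears 1 time(s)
  31: appears 1 time(s)
  34: appears 1 time(s)
  63: appears 1 time(s)
  64: appears 1 time(s)
  69: appears 1 time(s)
  86: appears 1 time(s)
  94: appears 1 time(s)
  96: appears 3 time(s)
Step 2: The value 96 appears most frequently (3 times).
Step 3: Mode = 96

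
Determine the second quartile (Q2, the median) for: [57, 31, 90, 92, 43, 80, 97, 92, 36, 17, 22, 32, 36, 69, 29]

43

Step 1: Sort the data: [17, 22, 29, 31, 32, 36, 36, 43, 57, 69, 80, 90, 92, 92, 97]
Step 2: n = 15
Step 3: Q2 is the median. Since n is odd, it is the middle value at position 8: 43
Step 4: Q2 = 43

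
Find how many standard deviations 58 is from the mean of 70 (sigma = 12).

-1

Step 1: Recall the z-score formula: z = (x - mu) / sigma
Step 2: Substitute values: z = (58 - 70) / 12
Step 3: z = -12 / 12 = -1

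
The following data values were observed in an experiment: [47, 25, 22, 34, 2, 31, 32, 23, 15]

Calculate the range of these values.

45

Step 1: Identify the maximum value: max = 47
Step 2: Identify the minimum value: min = 2
Step 3: Range = max - min = 47 - 2 = 45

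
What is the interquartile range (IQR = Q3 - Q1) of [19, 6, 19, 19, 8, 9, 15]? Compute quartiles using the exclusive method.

11

Step 1: Sort the data: [6, 8, 9, 15, 19, 19, 19]
Step 2: n = 7
Step 3: Using the exclusive quartile method:
  Q1 = 8
  Q2 (median) = 15
  Q3 = 19
  IQR = Q3 - Q1 = 19 - 8 = 11
Step 4: IQR = 11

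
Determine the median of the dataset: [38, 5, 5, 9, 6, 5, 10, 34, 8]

8

Step 1: Sort the data in ascending order: [5, 5, 5, 6, 8, 9, 10, 34, 38]
Step 2: The number of values is n = 9.
Step 3: Since n is odd, the median is the middle value at position 5: 8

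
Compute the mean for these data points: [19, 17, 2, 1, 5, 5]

8.1667

Step 1: Sum all values: 19 + 17 + 2 + 1 + 5 + 5 = 49
Step 2: Count the number of values: n = 6
Step 3: Mean = sum / n = 49 / 6 = 8.1667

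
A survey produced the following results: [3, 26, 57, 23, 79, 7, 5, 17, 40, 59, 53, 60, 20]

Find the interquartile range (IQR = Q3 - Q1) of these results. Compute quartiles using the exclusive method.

46

Step 1: Sort the data: [3, 5, 7, 17, 20, 23, 26, 40, 53, 57, 59, 60, 79]
Step 2: n = 13
Step 3: Using the exclusive quartile method:
  Q1 = 12
  Q2 (median) = 26
  Q3 = 58
  IQR = Q3 - Q1 = 58 - 12 = 46
Step 4: IQR = 46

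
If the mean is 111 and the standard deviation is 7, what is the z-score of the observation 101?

-1.4286

Step 1: Recall the z-score formula: z = (x - mu) / sigma
Step 2: Substitute values: z = (101 - 111) / 7
Step 3: z = -10 / 7 = -1.4286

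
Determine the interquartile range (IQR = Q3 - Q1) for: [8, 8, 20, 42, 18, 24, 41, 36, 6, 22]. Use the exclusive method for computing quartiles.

29.25

Step 1: Sort the data: [6, 8, 8, 18, 20, 22, 24, 36, 41, 42]
Step 2: n = 10
Step 3: Using the exclusive quartile method:
  Q1 = 8
  Q2 (median) = 21
  Q3 = 37.25
  IQR = Q3 - Q1 = 37.25 - 8 = 29.25
Step 4: IQR = 29.25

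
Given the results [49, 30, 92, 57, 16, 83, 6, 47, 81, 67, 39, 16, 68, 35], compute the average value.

49

Step 1: Sum all values: 49 + 30 + 92 + 57 + 16 + 83 + 6 + 47 + 81 + 67 + 39 + 16 + 68 + 35 = 686
Step 2: Count the number of values: n = 14
Step 3: Mean = sum / n = 686 / 14 = 49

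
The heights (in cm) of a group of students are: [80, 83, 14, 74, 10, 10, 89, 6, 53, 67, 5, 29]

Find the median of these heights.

41

Step 1: Sort the data in ascending order: [5, 6, 10, 10, 14, 29, 53, 67, 74, 80, 83, 89]
Step 2: The number of values is n = 12.
Step 3: Since n is even, the median is the average of positions 6 and 7:
  Median = (29 + 53) / 2 = 41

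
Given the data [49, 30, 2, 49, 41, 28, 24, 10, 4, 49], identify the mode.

49

Step 1: Count the frequency of each value:
  2: appears 1 time(s)
  4: appears 1 time(s)
  10: appears 1 time(s)
  24: appears 1 time(s)
  28: appears 1 time(s)
  30: appears 1 time(s)
  41: appears 1 time(s)
  49: appears 3 time(s)
Step 2: The value 49 appears most frequently (3 times).
Step 3: Mode = 49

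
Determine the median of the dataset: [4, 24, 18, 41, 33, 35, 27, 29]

28

Step 1: Sort the data in ascending order: [4, 18, 24, 27, 29, 33, 35, 41]
Step 2: The number of values is n = 8.
Step 3: Since n is even, the median is the average of positions 4 and 5:
  Median = (27 + 29) / 2 = 28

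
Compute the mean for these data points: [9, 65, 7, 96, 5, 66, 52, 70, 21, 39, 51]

43.7273

Step 1: Sum all values: 9 + 65 + 7 + 96 + 5 + 66 + 52 + 70 + 21 + 39 + 51 = 481
Step 2: Count the number of values: n = 11
Step 3: Mean = sum / n = 481 / 11 = 43.7273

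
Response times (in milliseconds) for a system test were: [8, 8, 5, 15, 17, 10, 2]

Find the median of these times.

8

Step 1: Sort the data in ascending order: [2, 5, 8, 8, 10, 15, 17]
Step 2: The number of values is n = 7.
Step 3: Since n is odd, the median is the middle value at position 4: 8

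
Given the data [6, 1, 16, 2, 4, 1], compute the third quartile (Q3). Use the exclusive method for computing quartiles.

8.5

Step 1: Sort the data: [1, 1, 2, 4, 6, 16]
Step 2: n = 6
Step 3: Using the exclusive quartile method:
  Q1 = 1
  Q2 (median) = 3
  Q3 = 8.5
  IQR = Q3 - Q1 = 8.5 - 1 = 7.5
Step 4: Q3 = 8.5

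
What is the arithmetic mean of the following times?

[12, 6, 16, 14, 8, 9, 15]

11.4286

Step 1: Sum all values: 12 + 6 + 16 + 14 + 8 + 9 + 15 = 80
Step 2: Count the number of values: n = 7
Step 3: Mean = sum / n = 80 / 7 = 11.4286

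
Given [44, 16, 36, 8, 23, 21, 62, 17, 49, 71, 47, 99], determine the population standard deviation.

25.5814

Step 1: Compute the mean: 41.0833
Step 2: Sum of squared deviations from the mean: 7852.9167
Step 3: Population variance = 7852.9167 / 12 = 654.4097
Step 4: Standard deviation = sqrt(654.4097) = 25.5814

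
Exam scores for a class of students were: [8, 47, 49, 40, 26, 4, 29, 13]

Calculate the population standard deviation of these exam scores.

16.3707

Step 1: Compute the mean: 27
Step 2: Sum of squared deviations from the mean: 2144
Step 3: Population variance = 2144 / 8 = 268
Step 4: Standard deviation = sqrt(268) = 16.3707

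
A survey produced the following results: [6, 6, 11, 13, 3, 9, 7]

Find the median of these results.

7

Step 1: Sort the data in ascending order: [3, 6, 6, 7, 9, 11, 13]
Step 2: The number of values is n = 7.
Step 3: Since n is odd, the median is the middle value at position 4: 7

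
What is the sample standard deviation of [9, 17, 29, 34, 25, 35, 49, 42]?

12.9945

Step 1: Compute the mean: 30
Step 2: Sum of squared deviations from the mean: 1182
Step 3: Sample variance = 1182 / 7 = 168.8571
Step 4: Standard deviation = sqrt(168.8571) = 12.9945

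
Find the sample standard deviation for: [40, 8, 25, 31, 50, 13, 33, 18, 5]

15.1309

Step 1: Compute the mean: 24.7778
Step 2: Sum of squared deviations from the mean: 1831.5556
Step 3: Sample variance = 1831.5556 / 8 = 228.9444
Step 4: Standard deviation = sqrt(228.9444) = 15.1309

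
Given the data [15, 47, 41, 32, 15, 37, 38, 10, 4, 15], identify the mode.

15

Step 1: Count the frequency of each value:
  4: appears 1 time(s)
  10: appears 1 time(s)
  15: appears 3 time(s)
  32: appears 1 time(s)
  37: appears 1 time(s)
  38: appears 1 time(s)
  41: appears 1 time(s)
  47: appears 1 time(s)
Step 2: The value 15 appears most frequently (3 times).
Step 3: Mode = 15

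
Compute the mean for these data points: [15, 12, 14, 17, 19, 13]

15

Step 1: Sum all values: 15 + 12 + 14 + 17 + 19 + 13 = 90
Step 2: Count the number of values: n = 6
Step 3: Mean = sum / n = 90 / 6 = 15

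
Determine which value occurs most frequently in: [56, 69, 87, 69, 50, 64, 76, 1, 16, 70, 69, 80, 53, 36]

69

Step 1: Count the frequency of each value:
  1: appears 1 time(s)
  16: appears 1 time(s)
  36: appears 1 time(s)
  50: appears 1 time(s)
  53: appears 1 time(s)
  56: appears 1 time(s)
  64: appears 1 time(s)
  69: appears 3 time(s)
  70: appears 1 time(s)
  76: appears 1 time(s)
  80: appears 1 time(s)
  87: appears 1 time(s)
Step 2: The value 69 appears most frequently (3 times).
Step 3: Mode = 69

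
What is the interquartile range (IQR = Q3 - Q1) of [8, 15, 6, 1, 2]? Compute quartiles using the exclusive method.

10

Step 1: Sort the data: [1, 2, 6, 8, 15]
Step 2: n = 5
Step 3: Using the exclusive quartile method:
  Q1 = 1.5
  Q2 (median) = 6
  Q3 = 11.5
  IQR = Q3 - Q1 = 11.5 - 1.5 = 10
Step 4: IQR = 10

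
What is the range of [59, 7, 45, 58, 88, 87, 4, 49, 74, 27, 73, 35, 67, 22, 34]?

84

Step 1: Identify the maximum value: max = 88
Step 2: Identify the minimum value: min = 4
Step 3: Range = max - min = 88 - 4 = 84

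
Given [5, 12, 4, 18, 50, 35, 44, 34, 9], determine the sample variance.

307.5278

Step 1: Compute the mean: (5 + 12 + 4 + 18 + 50 + 35 + 44 + 34 + 9) / 9 = 23.4444
Step 2: Compute squared deviations from the mean:
  (5 - 23.4444)^2 = 340.1975
  (12 - 23.4444)^2 = 130.9753
  (4 - 23.4444)^2 = 378.0864
  (18 - 23.4444)^2 = 29.642
  (50 - 23.4444)^2 = 705.1975
  (35 - 23.4444)^2 = 133.5309
  (44 - 23.4444)^2 = 422.5309
  (34 - 23.4444)^2 = 111.4198
  (9 - 23.4444)^2 = 208.642
Step 3: Sum of squared deviations = 2460.2222
Step 4: Sample variance = 2460.2222 / 8 = 307.5278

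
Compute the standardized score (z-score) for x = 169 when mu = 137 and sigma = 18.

1.7778

Step 1: Recall the z-score formula: z = (x - mu) / sigma
Step 2: Substitute values: z = (169 - 137) / 18
Step 3: z = 32 / 18 = 1.7778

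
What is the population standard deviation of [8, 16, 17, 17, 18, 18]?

3.496

Step 1: Compute the mean: 15.6667
Step 2: Sum of squared deviations from the mean: 73.3333
Step 3: Population variance = 73.3333 / 6 = 12.2222
Step 4: Standard deviation = sqrt(12.2222) = 3.496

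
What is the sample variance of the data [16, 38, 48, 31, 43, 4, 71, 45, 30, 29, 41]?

306.2

Step 1: Compute the mean: (16 + 38 + 48 + 31 + 43 + 4 + 71 + 45 + 30 + 29 + 41) / 11 = 36
Step 2: Compute squared deviations from the mean:
  (16 - 36)^2 = 400
  (38 - 36)^2 = 4
  (48 - 36)^2 = 144
  (31 - 36)^2 = 25
  (43 - 36)^2 = 49
  (4 - 36)^2 = 1024
  (71 - 36)^2 = 1225
  (45 - 36)^2 = 81
  (30 - 36)^2 = 36
  (29 - 36)^2 = 49
  (41 - 36)^2 = 25
Step 3: Sum of squared deviations = 3062
Step 4: Sample variance = 3062 / 10 = 306.2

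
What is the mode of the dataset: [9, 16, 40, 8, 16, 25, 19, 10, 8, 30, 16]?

16

Step 1: Count the frequency of each value:
  8: appears 2 time(s)
  9: appears 1 time(s)
  10: appears 1 time(s)
  16: appears 3 time(s)
  19: appears 1 time(s)
  25: appears 1 time(s)
  30: appears 1 time(s)
  40: appears 1 time(s)
Step 2: The value 16 appears most frequently (3 times).
Step 3: Mode = 16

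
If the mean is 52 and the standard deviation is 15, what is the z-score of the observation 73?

1.4

Step 1: Recall the z-score formula: z = (x - mu) / sigma
Step 2: Substitute values: z = (73 - 52) / 15
Step 3: z = 21 / 15 = 1.4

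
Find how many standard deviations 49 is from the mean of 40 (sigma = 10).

0.9

Step 1: Recall the z-score formula: z = (x - mu) / sigma
Step 2: Substitute values: z = (49 - 40) / 10
Step 3: z = 9 / 10 = 0.9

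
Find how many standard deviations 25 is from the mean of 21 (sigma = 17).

0.2353

Step 1: Recall the z-score formula: z = (x - mu) / sigma
Step 2: Substitute values: z = (25 - 21) / 17
Step 3: z = 4 / 17 = 0.2353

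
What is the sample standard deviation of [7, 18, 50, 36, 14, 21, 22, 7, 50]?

16.6358

Step 1: Compute the mean: 25
Step 2: Sum of squared deviations from the mean: 2214
Step 3: Sample variance = 2214 / 8 = 276.75
Step 4: Standard deviation = sqrt(276.75) = 16.6358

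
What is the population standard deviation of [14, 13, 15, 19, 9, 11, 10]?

3.1623

Step 1: Compute the mean: 13
Step 2: Sum of squared deviations from the mean: 70
Step 3: Population variance = 70 / 7 = 10
Step 4: Standard deviation = sqrt(10) = 3.1623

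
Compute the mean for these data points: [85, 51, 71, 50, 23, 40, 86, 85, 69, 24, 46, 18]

54

Step 1: Sum all values: 85 + 51 + 71 + 50 + 23 + 40 + 86 + 85 + 69 + 24 + 46 + 18 = 648
Step 2: Count the number of values: n = 12
Step 3: Mean = sum / n = 648 / 12 = 54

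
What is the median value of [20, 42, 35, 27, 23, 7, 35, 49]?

31

Step 1: Sort the data in ascending order: [7, 20, 23, 27, 35, 35, 42, 49]
Step 2: The number of values is n = 8.
Step 3: Since n is even, the median is the average of positions 4 and 5:
  Median = (27 + 35) / 2 = 31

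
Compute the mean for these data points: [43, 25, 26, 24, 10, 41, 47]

30.8571

Step 1: Sum all values: 43 + 25 + 26 + 24 + 10 + 41 + 47 = 216
Step 2: Count the number of values: n = 7
Step 3: Mean = sum / n = 216 / 7 = 30.8571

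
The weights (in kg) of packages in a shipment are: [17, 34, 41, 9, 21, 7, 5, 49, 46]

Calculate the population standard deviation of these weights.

16.3715

Step 1: Compute the mean: 25.4444
Step 2: Sum of squared deviations from the mean: 2412.2222
Step 3: Population variance = 2412.2222 / 9 = 268.0247
Step 4: Standard deviation = sqrt(268.0247) = 16.3715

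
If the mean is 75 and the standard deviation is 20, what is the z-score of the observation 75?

0

Step 1: Recall the z-score formula: z = (x - mu) / sigma
Step 2: Substitute values: z = (75 - 75) / 20
Step 3: z = 0 / 20 = 0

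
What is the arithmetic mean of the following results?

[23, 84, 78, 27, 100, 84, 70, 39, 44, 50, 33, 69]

58.4167

Step 1: Sum all values: 23 + 84 + 78 + 27 + 100 + 84 + 70 + 39 + 44 + 50 + 33 + 69 = 701
Step 2: Count the number of values: n = 12
Step 3: Mean = sum / n = 701 / 12 = 58.4167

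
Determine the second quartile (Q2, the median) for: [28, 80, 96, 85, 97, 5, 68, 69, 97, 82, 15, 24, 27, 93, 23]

69

Step 1: Sort the data: [5, 15, 23, 24, 27, 28, 68, 69, 80, 82, 85, 93, 96, 97, 97]
Step 2: n = 15
Step 3: Q2 is the median. Since n is odd, it is the middle value at position 8: 69
Step 4: Q2 = 69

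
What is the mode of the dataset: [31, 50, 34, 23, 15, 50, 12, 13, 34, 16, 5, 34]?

34

Step 1: Count the frequency of each value:
  5: appears 1 time(s)
  12: appears 1 time(s)
  13: appears 1 time(s)
  15: appears 1 time(s)
  16: appears 1 time(s)
  23: appears 1 time(s)
  31: appears 1 time(s)
  34: appears 3 time(s)
  50: appears 2 time(s)
Step 2: The value 34 appears most frequently (3 times).
Step 3: Mode = 34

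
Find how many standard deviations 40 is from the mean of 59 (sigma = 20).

-0.95

Step 1: Recall the z-score formula: z = (x - mu) / sigma
Step 2: Substitute values: z = (40 - 59) / 20
Step 3: z = -19 / 20 = -0.95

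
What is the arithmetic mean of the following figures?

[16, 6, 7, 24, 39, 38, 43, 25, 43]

26.7778

Step 1: Sum all values: 16 + 6 + 7 + 24 + 39 + 38 + 43 + 25 + 43 = 241
Step 2: Count the number of values: n = 9
Step 3: Mean = sum / n = 241 / 9 = 26.7778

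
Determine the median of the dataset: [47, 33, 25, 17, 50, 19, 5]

25

Step 1: Sort the data in ascending order: [5, 17, 19, 25, 33, 47, 50]
Step 2: The number of values is n = 7.
Step 3: Since n is odd, the median is the middle value at position 4: 25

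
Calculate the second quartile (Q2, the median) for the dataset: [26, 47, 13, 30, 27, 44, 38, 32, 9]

30

Step 1: Sort the data: [9, 13, 26, 27, 30, 32, 38, 44, 47]
Step 2: n = 9
Step 3: Q2 is the median. Since n is odd, it is the middle value at position 5: 30
Step 4: Q2 = 30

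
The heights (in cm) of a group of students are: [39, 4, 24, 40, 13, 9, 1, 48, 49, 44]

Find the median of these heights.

31.5

Step 1: Sort the data in ascending order: [1, 4, 9, 13, 24, 39, 40, 44, 48, 49]
Step 2: The number of values is n = 10.
Step 3: Since n is even, the median is the average of positions 5 and 6:
  Median = (24 + 39) / 2 = 31.5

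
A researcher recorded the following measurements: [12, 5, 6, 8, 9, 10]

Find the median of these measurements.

8.5

Step 1: Sort the data in ascending order: [5, 6, 8, 9, 10, 12]
Step 2: The number of values is n = 6.
Step 3: Since n is even, the median is the average of positions 3 and 4:
  Median = (8 + 9) / 2 = 8.5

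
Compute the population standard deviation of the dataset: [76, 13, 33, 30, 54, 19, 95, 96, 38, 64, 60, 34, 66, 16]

26.6692

Step 1: Compute the mean: 49.5714
Step 2: Sum of squared deviations from the mean: 9957.4286
Step 3: Population variance = 9957.4286 / 14 = 711.2449
Step 4: Standard deviation = sqrt(711.2449) = 26.6692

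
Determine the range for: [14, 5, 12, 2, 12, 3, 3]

12

Step 1: Identify the maximum value: max = 14
Step 2: Identify the minimum value: min = 2
Step 3: Range = max - min = 14 - 2 = 12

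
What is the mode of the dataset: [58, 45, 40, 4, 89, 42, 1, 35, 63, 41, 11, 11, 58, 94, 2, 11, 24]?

11

Step 1: Count the frequency of each value:
  1: appears 1 time(s)
  2: appears 1 time(s)
  4: appears 1 time(s)
  11: appears 3 time(s)
  24: appears 1 time(s)
  35: appears 1 time(s)
  40: appears 1 time(s)
  41: appears 1 time(s)
  42: appears 1 time(s)
  45: appears 1 time(s)
  58: appears 2 time(s)
  63: appears 1 time(s)
  89: appears 1 time(s)
  94: appears 1 time(s)
Step 2: The value 11 appears most frequently (3 times).
Step 3: Mode = 11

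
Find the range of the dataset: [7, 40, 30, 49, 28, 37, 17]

42

Step 1: Identify the maximum value: max = 49
Step 2: Identify the minimum value: min = 7
Step 3: Range = max - min = 49 - 7 = 42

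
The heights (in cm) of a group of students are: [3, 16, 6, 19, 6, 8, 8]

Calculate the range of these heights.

16

Step 1: Identify the maximum value: max = 19
Step 2: Identify the minimum value: min = 3
Step 3: Range = max - min = 19 - 3 = 16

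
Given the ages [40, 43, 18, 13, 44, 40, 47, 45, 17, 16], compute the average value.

32.3

Step 1: Sum all values: 40 + 43 + 18 + 13 + 44 + 40 + 47 + 45 + 17 + 16 = 323
Step 2: Count the number of values: n = 10
Step 3: Mean = sum / n = 323 / 10 = 32.3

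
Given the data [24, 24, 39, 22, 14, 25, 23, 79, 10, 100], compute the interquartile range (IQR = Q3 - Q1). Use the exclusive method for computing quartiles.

29

Step 1: Sort the data: [10, 14, 22, 23, 24, 24, 25, 39, 79, 100]
Step 2: n = 10
Step 3: Using the exclusive quartile method:
  Q1 = 20
  Q2 (median) = 24
  Q3 = 49
  IQR = Q3 - Q1 = 49 - 20 = 29
Step 4: IQR = 29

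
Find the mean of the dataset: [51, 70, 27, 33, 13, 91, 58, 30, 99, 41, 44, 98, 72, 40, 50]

54.4667

Step 1: Sum all values: 51 + 70 + 27 + 33 + 13 + 91 + 58 + 30 + 99 + 41 + 44 + 98 + 72 + 40 + 50 = 817
Step 2: Count the number of values: n = 15
Step 3: Mean = sum / n = 817 / 15 = 54.4667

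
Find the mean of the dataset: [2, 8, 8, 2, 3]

4.6

Step 1: Sum all values: 2 + 8 + 8 + 2 + 3 = 23
Step 2: Count the number of values: n = 5
Step 3: Mean = sum / n = 23 / 5 = 4.6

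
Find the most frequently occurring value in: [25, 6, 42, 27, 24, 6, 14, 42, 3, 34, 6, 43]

6

Step 1: Count the frequency of each value:
  3: appears 1 time(s)
  6: appears 3 time(s)
  14: appears 1 time(s)
  24: appears 1 time(s)
  25: appears 1 time(s)
  27: appears 1 time(s)
  34: appears 1 time(s)
  42: appears 2 time(s)
  43: appears 1 time(s)
Step 2: The value 6 appears most frequently (3 times).
Step 3: Mode = 6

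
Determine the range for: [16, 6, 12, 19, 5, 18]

14

Step 1: Identify the maximum value: max = 19
Step 2: Identify the minimum value: min = 5
Step 3: Range = max - min = 19 - 5 = 14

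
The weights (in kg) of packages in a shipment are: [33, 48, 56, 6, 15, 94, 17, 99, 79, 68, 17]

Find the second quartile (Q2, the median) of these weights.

48

Step 1: Sort the data: [6, 15, 17, 17, 33, 48, 56, 68, 79, 94, 99]
Step 2: n = 11
Step 3: Q2 is the median. Since n is odd, it is the middle value at position 6: 48
Step 4: Q2 = 48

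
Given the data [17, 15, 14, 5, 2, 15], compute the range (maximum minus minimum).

15

Step 1: Identify the maximum value: max = 17
Step 2: Identify the minimum value: min = 2
Step 3: Range = max - min = 17 - 2 = 15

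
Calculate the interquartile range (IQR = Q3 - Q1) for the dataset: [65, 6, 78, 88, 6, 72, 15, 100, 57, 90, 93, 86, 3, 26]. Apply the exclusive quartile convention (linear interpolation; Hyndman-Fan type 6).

75.75

Step 1: Sort the data: [3, 6, 6, 15, 26, 57, 65, 72, 78, 86, 88, 90, 93, 100]
Step 2: n = 14
Step 3: Using the exclusive quartile method:
  Q1 = 12.75
  Q2 (median) = 68.5
  Q3 = 88.5
  IQR = Q3 - Q1 = 88.5 - 12.75 = 75.75
Step 4: IQR = 75.75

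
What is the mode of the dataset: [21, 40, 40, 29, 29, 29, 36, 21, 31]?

29

Step 1: Count the frequency of each value:
  21: appears 2 time(s)
  29: appears 3 time(s)
  31: appears 1 time(s)
  36: appears 1 time(s)
  40: appears 2 time(s)
Step 2: The value 29 appears most frequently (3 times).
Step 3: Mode = 29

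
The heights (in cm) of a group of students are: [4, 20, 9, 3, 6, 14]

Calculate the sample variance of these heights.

43.0667

Step 1: Compute the mean: (4 + 20 + 9 + 3 + 6 + 14) / 6 = 9.3333
Step 2: Compute squared deviations from the mean:
  (4 - 9.3333)^2 = 28.4444
  (20 - 9.3333)^2 = 113.7778
  (9 - 9.3333)^2 = 0.1111
  (3 - 9.3333)^2 = 40.1111
  (6 - 9.3333)^2 = 11.1111
  (14 - 9.3333)^2 = 21.7778
Step 3: Sum of squared deviations = 215.3333
Step 4: Sample variance = 215.3333 / 5 = 43.0667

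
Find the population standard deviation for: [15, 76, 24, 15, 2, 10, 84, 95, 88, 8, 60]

35.3046

Step 1: Compute the mean: 43.3636
Step 2: Sum of squared deviations from the mean: 13710.5455
Step 3: Population variance = 13710.5455 / 11 = 1246.4132
Step 4: Standard deviation = sqrt(1246.4132) = 35.3046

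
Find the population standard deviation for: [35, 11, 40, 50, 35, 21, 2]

15.7636

Step 1: Compute the mean: 27.7143
Step 2: Sum of squared deviations from the mean: 1739.4286
Step 3: Population variance = 1739.4286 / 7 = 248.4898
Step 4: Standard deviation = sqrt(248.4898) = 15.7636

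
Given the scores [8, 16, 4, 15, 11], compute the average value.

10.8

Step 1: Sum all values: 8 + 16 + 4 + 15 + 11 = 54
Step 2: Count the number of values: n = 5
Step 3: Mean = sum / n = 54 / 5 = 10.8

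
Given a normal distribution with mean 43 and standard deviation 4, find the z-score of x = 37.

-1.5

Step 1: Recall the z-score formula: z = (x - mu) / sigma
Step 2: Substitute values: z = (37 - 43) / 4
Step 3: z = -6 / 4 = -1.5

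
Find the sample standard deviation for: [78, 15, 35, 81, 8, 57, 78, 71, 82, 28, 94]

30.2291

Step 1: Compute the mean: 57
Step 2: Sum of squared deviations from the mean: 9138
Step 3: Sample variance = 9138 / 10 = 913.8
Step 4: Standard deviation = sqrt(913.8) = 30.2291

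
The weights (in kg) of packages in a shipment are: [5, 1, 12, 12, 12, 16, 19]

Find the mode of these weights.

12

Step 1: Count the frequency of each value:
  1: appears 1 time(s)
  5: appears 1 time(s)
  12: appears 3 time(s)
  16: appears 1 time(s)
  19: appears 1 time(s)
Step 2: The value 12 appears most frequently (3 times).
Step 3: Mode = 12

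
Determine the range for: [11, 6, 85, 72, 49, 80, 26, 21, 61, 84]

79

Step 1: Identify the maximum value: max = 85
Step 2: Identify the minimum value: min = 6
Step 3: Range = max - min = 85 - 6 = 79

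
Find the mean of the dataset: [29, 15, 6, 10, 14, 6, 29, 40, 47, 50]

24.6

Step 1: Sum all values: 29 + 15 + 6 + 10 + 14 + 6 + 29 + 40 + 47 + 50 = 246
Step 2: Count the number of values: n = 10
Step 3: Mean = sum / n = 246 / 10 = 24.6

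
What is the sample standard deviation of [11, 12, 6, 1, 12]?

4.827

Step 1: Compute the mean: 8.4
Step 2: Sum of squared deviations from the mean: 93.2
Step 3: Sample variance = 93.2 / 4 = 23.3
Step 4: Standard deviation = sqrt(23.3) = 4.827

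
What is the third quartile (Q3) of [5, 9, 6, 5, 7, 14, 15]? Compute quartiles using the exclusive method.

14

Step 1: Sort the data: [5, 5, 6, 7, 9, 14, 15]
Step 2: n = 7
Step 3: Using the exclusive quartile method:
  Q1 = 5
  Q2 (median) = 7
  Q3 = 14
  IQR = Q3 - Q1 = 14 - 5 = 9
Step 4: Q3 = 14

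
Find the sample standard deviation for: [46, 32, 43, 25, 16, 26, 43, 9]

13.5013

Step 1: Compute the mean: 30
Step 2: Sum of squared deviations from the mean: 1276
Step 3: Sample variance = 1276 / 7 = 182.2857
Step 4: Standard deviation = sqrt(182.2857) = 13.5013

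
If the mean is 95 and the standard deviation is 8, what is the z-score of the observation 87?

-1

Step 1: Recall the z-score formula: z = (x - mu) / sigma
Step 2: Substitute values: z = (87 - 95) / 8
Step 3: z = -8 / 8 = -1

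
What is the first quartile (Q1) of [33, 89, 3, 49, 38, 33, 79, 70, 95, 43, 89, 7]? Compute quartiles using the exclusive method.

33

Step 1: Sort the data: [3, 7, 33, 33, 38, 43, 49, 70, 79, 89, 89, 95]
Step 2: n = 12
Step 3: Using the exclusive quartile method:
  Q1 = 33
  Q2 (median) = 46
  Q3 = 86.5
  IQR = Q3 - Q1 = 86.5 - 33 = 53.5
Step 4: Q1 = 33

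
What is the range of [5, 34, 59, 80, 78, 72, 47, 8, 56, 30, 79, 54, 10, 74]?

75

Step 1: Identify the maximum value: max = 80
Step 2: Identify the minimum value: min = 5
Step 3: Range = max - min = 80 - 5 = 75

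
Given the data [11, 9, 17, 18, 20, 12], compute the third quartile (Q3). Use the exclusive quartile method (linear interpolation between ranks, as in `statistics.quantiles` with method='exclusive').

18.5

Step 1: Sort the data: [9, 11, 12, 17, 18, 20]
Step 2: n = 6
Step 3: Using the exclusive quartile method:
  Q1 = 10.5
  Q2 (median) = 14.5
  Q3 = 18.5
  IQR = Q3 - Q1 = 18.5 - 10.5 = 8
Step 4: Q3 = 18.5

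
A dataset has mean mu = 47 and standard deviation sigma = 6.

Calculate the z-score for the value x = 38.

-1.5

Step 1: Recall the z-score formula: z = (x - mu) / sigma
Step 2: Substitute values: z = (38 - 47) / 6
Step 3: z = -9 / 6 = -1.5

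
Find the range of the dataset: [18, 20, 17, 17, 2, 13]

18

Step 1: Identify the maximum value: max = 20
Step 2: Identify the minimum value: min = 2
Step 3: Range = max - min = 20 - 2 = 18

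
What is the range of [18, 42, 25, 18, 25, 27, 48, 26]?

30

Step 1: Identify the maximum value: max = 48
Step 2: Identify the minimum value: min = 18
Step 3: Range = max - min = 48 - 18 = 30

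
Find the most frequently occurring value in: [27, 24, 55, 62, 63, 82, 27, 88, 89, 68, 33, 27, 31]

27

Step 1: Count the frequency of each value:
  24: appears 1 time(s)
  27: appears 3 time(s)
  31: appears 1 time(s)
  33: appears 1 time(s)
  55: appears 1 time(s)
  62: appears 1 time(s)
  63: appears 1 time(s)
  68: appears 1 time(s)
  82: appears 1 time(s)
  88: appears 1 time(s)
  89: appears 1 time(s)
Step 2: The value 27 appears most frequently (3 times).
Step 3: Mode = 27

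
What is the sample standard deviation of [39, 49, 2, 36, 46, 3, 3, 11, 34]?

19.709

Step 1: Compute the mean: 24.7778
Step 2: Sum of squared deviations from the mean: 3107.5556
Step 3: Sample variance = 3107.5556 / 8 = 388.4444
Step 4: Standard deviation = sqrt(388.4444) = 19.709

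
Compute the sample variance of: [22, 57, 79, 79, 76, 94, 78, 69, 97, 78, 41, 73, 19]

614.8974

Step 1: Compute the mean: (22 + 57 + 79 + 79 + 76 + 94 + 78 + 69 + 97 + 78 + 41 + 73 + 19) / 13 = 66.3077
Step 2: Compute squared deviations from the mean:
  (22 - 66.3077)^2 = 1963.1716
  (57 - 66.3077)^2 = 86.6331
  (79 - 66.3077)^2 = 161.0947
  (79 - 66.3077)^2 = 161.0947
  (76 - 66.3077)^2 = 93.9408
  (94 - 66.3077)^2 = 766.8639
  (78 - 66.3077)^2 = 136.7101
  (69 - 66.3077)^2 = 7.2485
  (97 - 66.3077)^2 = 942.0178
  (78 - 66.3077)^2 = 136.7101
  (41 - 66.3077)^2 = 640.4793
  (73 - 66.3077)^2 = 44.787
  (19 - 66.3077)^2 = 2238.0178
Step 3: Sum of squared deviations = 7378.7692
Step 4: Sample variance = 7378.7692 / 12 = 614.8974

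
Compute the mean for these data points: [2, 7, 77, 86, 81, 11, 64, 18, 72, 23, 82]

47.5455

Step 1: Sum all values: 2 + 7 + 77 + 86 + 81 + 11 + 64 + 18 + 72 + 23 + 82 = 523
Step 2: Count the number of values: n = 11
Step 3: Mean = sum / n = 523 / 11 = 47.5455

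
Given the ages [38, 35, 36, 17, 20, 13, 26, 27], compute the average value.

26.5

Step 1: Sum all values: 38 + 35 + 36 + 17 + 20 + 13 + 26 + 27 = 212
Step 2: Count the number of values: n = 8
Step 3: Mean = sum / n = 212 / 8 = 26.5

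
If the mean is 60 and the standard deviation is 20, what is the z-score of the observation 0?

-3

Step 1: Recall the z-score formula: z = (x - mu) / sigma
Step 2: Substitute values: z = (0 - 60) / 20
Step 3: z = -60 / 20 = -3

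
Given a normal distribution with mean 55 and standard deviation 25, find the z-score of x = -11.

-2.64

Step 1: Recall the z-score formula: z = (x - mu) / sigma
Step 2: Substitute values: z = (-11 - 55) / 25
Step 3: z = -66 / 25 = -2.64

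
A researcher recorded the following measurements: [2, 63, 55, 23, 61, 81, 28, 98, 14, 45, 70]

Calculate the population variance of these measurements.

800.8099

Step 1: Compute the mean: (2 + 63 + 55 + 23 + 61 + 81 + 28 + 98 + 14 + 45 + 70) / 11 = 49.0909
Step 2: Compute squared deviations from the mean:
  (2 - 49.0909)^2 = 2217.5537
  (63 - 49.0909)^2 = 193.4628
  (55 - 49.0909)^2 = 34.9174
  (23 - 49.0909)^2 = 680.7355
  (61 - 49.0909)^2 = 141.8264
  (81 - 49.0909)^2 = 1018.1901
  (28 - 49.0909)^2 = 444.8264
  (98 - 49.0909)^2 = 2392.0992
  (14 - 49.0909)^2 = 1231.3719
  (45 - 49.0909)^2 = 16.7355
  (70 - 49.0909)^2 = 437.1901
Step 3: Sum of squared deviations = 8808.9091
Step 4: Population variance = 8808.9091 / 11 = 800.8099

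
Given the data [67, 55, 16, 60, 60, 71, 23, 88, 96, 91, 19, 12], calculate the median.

60

Step 1: Sort the data in ascending order: [12, 16, 19, 23, 55, 60, 60, 67, 71, 88, 91, 96]
Step 2: The number of values is n = 12.
Step 3: Since n is even, the median is the average of positions 6 and 7:
  Median = (60 + 60) / 2 = 60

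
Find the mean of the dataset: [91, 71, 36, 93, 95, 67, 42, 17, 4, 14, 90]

56.3636

Step 1: Sum all values: 91 + 71 + 36 + 93 + 95 + 67 + 42 + 17 + 4 + 14 + 90 = 620
Step 2: Count the number of values: n = 11
Step 3: Mean = sum / n = 620 / 11 = 56.3636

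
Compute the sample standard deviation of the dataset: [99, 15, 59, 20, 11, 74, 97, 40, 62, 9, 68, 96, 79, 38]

32.7489

Step 1: Compute the mean: 54.7857
Step 2: Sum of squared deviations from the mean: 13942.3571
Step 3: Sample variance = 13942.3571 / 13 = 1072.489
Step 4: Standard deviation = sqrt(1072.489) = 32.7489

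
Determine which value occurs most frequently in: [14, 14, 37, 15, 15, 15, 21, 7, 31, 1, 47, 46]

15

Step 1: Count the frequency of each value:
  1: appears 1 time(s)
  7: appears 1 time(s)
  14: appears 2 time(s)
  15: appears 3 time(s)
  21: appears 1 time(s)
  31: appears 1 time(s)
  37: appears 1 time(s)
  46: appears 1 time(s)
  47: appears 1 time(s)
Step 2: The value 15 appears most frequently (3 times).
Step 3: Mode = 15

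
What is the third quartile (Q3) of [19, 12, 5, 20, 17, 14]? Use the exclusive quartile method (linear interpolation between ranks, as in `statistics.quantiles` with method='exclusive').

19.25

Step 1: Sort the data: [5, 12, 14, 17, 19, 20]
Step 2: n = 6
Step 3: Using the exclusive quartile method:
  Q1 = 10.25
  Q2 (median) = 15.5
  Q3 = 19.25
  IQR = Q3 - Q1 = 19.25 - 10.25 = 9
Step 4: Q3 = 19.25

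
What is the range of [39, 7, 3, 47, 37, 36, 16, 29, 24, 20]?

44

Step 1: Identify the maximum value: max = 47
Step 2: Identify the minimum value: min = 3
Step 3: Range = max - min = 47 - 3 = 44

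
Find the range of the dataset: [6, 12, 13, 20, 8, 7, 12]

14

Step 1: Identify the maximum value: max = 20
Step 2: Identify the minimum value: min = 6
Step 3: Range = max - min = 20 - 6 = 14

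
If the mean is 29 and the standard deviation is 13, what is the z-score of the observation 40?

0.8462

Step 1: Recall the z-score formula: z = (x - mu) / sigma
Step 2: Substitute values: z = (40 - 29) / 13
Step 3: z = 11 / 13 = 0.8462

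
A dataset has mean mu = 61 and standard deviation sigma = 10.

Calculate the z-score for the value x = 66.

0.5

Step 1: Recall the z-score formula: z = (x - mu) / sigma
Step 2: Substitute values: z = (66 - 61) / 10
Step 3: z = 5 / 10 = 0.5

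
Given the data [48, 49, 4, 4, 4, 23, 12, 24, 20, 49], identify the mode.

4

Step 1: Count the frequency of each value:
  4: appears 3 time(s)
  12: appears 1 time(s)
  20: appears 1 time(s)
  23: appears 1 time(s)
  24: appears 1 time(s)
  48: appears 1 time(s)
  49: appears 2 time(s)
Step 2: The value 4 appears most frequently (3 times).
Step 3: Mode = 4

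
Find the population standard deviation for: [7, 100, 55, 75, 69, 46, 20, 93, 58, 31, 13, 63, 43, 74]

27.458

Step 1: Compute the mean: 53.3571
Step 2: Sum of squared deviations from the mean: 10555.2143
Step 3: Population variance = 10555.2143 / 14 = 753.9439
Step 4: Standard deviation = sqrt(753.9439) = 27.458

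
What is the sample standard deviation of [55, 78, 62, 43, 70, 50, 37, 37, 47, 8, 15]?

21.2804

Step 1: Compute the mean: 45.6364
Step 2: Sum of squared deviations from the mean: 4528.5455
Step 3: Sample variance = 4528.5455 / 10 = 452.8545
Step 4: Standard deviation = sqrt(452.8545) = 21.2804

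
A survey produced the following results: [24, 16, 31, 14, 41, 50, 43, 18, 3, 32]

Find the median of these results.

27.5

Step 1: Sort the data in ascending order: [3, 14, 16, 18, 24, 31, 32, 41, 43, 50]
Step 2: The number of values is n = 10.
Step 3: Since n is even, the median is the average of positions 5 and 6:
  Median = (24 + 31) / 2 = 27.5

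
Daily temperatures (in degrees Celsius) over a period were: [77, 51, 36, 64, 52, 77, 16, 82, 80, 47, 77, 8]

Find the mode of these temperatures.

77

Step 1: Count the frequency of each value:
  8: appears 1 time(s)
  16: appears 1 time(s)
  36: appears 1 time(s)
  47: appears 1 time(s)
  51: appears 1 time(s)
  52: appears 1 time(s)
  64: appears 1 time(s)
  77: appears 3 time(s)
  80: appears 1 time(s)
  82: appears 1 time(s)
Step 2: The value 77 appears most frequently (3 times).
Step 3: Mode = 77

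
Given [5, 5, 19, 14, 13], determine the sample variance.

37.2

Step 1: Compute the mean: (5 + 5 + 19 + 14 + 13) / 5 = 11.2
Step 2: Compute squared deviations from the mean:
  (5 - 11.2)^2 = 38.44
  (5 - 11.2)^2 = 38.44
  (19 - 11.2)^2 = 60.84
  (14 - 11.2)^2 = 7.84
  (13 - 11.2)^2 = 3.24
Step 3: Sum of squared deviations = 148.8
Step 4: Sample variance = 148.8 / 4 = 37.2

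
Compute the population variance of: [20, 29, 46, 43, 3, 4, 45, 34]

267.5

Step 1: Compute the mean: (20 + 29 + 46 + 43 + 3 + 4 + 45 + 34) / 8 = 28
Step 2: Compute squared deviations from the mean:
  (20 - 28)^2 = 64
  (29 - 28)^2 = 1
  (46 - 28)^2 = 324
  (43 - 28)^2 = 225
  (3 - 28)^2 = 625
  (4 - 28)^2 = 576
  (45 - 28)^2 = 289
  (34 - 28)^2 = 36
Step 3: Sum of squared deviations = 2140
Step 4: Population variance = 2140 / 8 = 267.5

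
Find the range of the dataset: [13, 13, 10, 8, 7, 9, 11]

6

Step 1: Identify the maximum value: max = 13
Step 2: Identify the minimum value: min = 7
Step 3: Range = max - min = 13 - 7 = 6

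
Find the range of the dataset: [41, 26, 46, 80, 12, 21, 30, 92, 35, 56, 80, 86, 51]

80

Step 1: Identify the maximum value: max = 92
Step 2: Identify the minimum value: min = 12
Step 3: Range = max - min = 92 - 12 = 80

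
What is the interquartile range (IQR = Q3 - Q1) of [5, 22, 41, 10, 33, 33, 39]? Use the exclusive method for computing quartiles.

29

Step 1: Sort the data: [5, 10, 22, 33, 33, 39, 41]
Step 2: n = 7
Step 3: Using the exclusive quartile method:
  Q1 = 10
  Q2 (median) = 33
  Q3 = 39
  IQR = Q3 - Q1 = 39 - 10 = 29
Step 4: IQR = 29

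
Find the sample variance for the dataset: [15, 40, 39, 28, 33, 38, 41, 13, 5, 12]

190.2667

Step 1: Compute the mean: (15 + 40 + 39 + 28 + 33 + 38 + 41 + 13 + 5 + 12) / 10 = 26.4
Step 2: Compute squared deviations from the mean:
  (15 - 26.4)^2 = 129.96
  (40 - 26.4)^2 = 184.96
  (39 - 26.4)^2 = 158.76
  (28 - 26.4)^2 = 2.56
  (33 - 26.4)^2 = 43.56
  (38 - 26.4)^2 = 134.56
  (41 - 26.4)^2 = 213.16
  (13 - 26.4)^2 = 179.56
  (5 - 26.4)^2 = 457.96
  (12 - 26.4)^2 = 207.36
Step 3: Sum of squared deviations = 1712.4
Step 4: Sample variance = 1712.4 / 9 = 190.2667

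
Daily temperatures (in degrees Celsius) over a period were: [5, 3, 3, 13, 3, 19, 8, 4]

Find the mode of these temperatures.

3

Step 1: Count the frequency of each value:
  3: appears 3 time(s)
  4: appears 1 time(s)
  5: appears 1 time(s)
  8: appears 1 time(s)
  13: appears 1 time(s)
  19: appears 1 time(s)
Step 2: The value 3 appears most frequently (3 times).
Step 3: Mode = 3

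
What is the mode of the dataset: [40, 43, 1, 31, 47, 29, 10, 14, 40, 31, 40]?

40

Step 1: Count the frequency of each value:
  1: appears 1 time(s)
  10: appears 1 time(s)
  14: appears 1 time(s)
  29: appears 1 time(s)
  31: appears 2 time(s)
  40: appears 3 time(s)
  43: appears 1 time(s)
  47: appears 1 time(s)
Step 2: The value 40 appears most frequently (3 times).
Step 3: Mode = 40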